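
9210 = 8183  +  1027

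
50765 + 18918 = 69683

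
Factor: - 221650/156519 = - 2^1*3^( - 3 )*5^2*13^1*17^ ( -1 ) = -650/459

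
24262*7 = 169834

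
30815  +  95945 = 126760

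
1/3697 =1/3697 = 0.00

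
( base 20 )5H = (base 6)313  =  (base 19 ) 63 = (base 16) 75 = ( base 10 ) 117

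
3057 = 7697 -4640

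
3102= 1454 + 1648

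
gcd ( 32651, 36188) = 1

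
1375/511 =1375/511 = 2.69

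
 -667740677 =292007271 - 959747948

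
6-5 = 1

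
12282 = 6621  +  5661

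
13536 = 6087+7449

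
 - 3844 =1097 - 4941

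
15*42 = 630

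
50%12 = 2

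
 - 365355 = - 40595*9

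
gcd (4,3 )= 1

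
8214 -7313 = 901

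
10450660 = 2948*3545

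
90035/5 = 18007 = 18007.00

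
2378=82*29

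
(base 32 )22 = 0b1000010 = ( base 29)28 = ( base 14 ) 4a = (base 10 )66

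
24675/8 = 3084+3/8 = 3084.38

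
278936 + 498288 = 777224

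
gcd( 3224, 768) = 8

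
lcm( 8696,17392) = 17392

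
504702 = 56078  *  9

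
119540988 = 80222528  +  39318460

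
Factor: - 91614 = -2^1*3^1*15269^1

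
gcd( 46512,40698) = 5814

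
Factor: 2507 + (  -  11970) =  - 9463 = -9463^1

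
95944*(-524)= - 50274656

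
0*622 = 0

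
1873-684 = 1189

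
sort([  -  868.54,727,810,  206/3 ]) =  [ - 868.54,206/3,727,810 ]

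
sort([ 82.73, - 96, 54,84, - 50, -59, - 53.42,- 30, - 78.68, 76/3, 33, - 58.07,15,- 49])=[ - 96, -78.68,-59, - 58.07, - 53.42 , - 50, - 49, - 30 , 15,76/3,33, 54, 82.73 , 84]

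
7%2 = 1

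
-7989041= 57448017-65437058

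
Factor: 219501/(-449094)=  -  2^( -1)*3^1*29^1*89^( - 1) = -87/178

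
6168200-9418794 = -3250594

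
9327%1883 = 1795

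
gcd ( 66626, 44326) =2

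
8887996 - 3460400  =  5427596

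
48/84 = 4/7 = 0.57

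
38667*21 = 812007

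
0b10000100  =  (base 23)5h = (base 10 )132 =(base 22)60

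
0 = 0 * 73912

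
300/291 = 1 + 3/97 = 1.03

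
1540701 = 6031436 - 4490735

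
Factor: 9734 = 2^1*31^1*157^1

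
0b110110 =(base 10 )54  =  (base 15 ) 39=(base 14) 3C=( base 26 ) 22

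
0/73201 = 0 = 0.00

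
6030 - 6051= - 21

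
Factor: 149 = 149^1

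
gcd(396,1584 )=396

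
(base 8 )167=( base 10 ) 119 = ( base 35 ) 3e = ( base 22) 59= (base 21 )5e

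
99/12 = 33/4= 8.25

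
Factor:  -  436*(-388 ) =2^4*97^1 *109^1 = 169168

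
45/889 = 45/889 = 0.05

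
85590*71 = 6076890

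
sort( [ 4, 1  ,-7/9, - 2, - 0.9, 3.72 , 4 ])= [ - 2,  -  0.9, - 7/9,1, 3.72,  4, 4]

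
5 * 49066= 245330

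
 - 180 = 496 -676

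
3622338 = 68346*53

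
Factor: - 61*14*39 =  - 2^1*3^1*7^1*13^1*61^1 = - 33306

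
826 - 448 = 378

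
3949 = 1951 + 1998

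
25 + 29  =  54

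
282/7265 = 282/7265  =  0.04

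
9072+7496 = 16568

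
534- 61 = 473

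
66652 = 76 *877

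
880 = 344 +536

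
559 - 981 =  - 422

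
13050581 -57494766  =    -  44444185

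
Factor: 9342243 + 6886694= 16228937 =1723^1*9419^1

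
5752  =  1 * 5752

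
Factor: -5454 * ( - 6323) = 34485642 = 2^1 * 3^3*101^1* 6323^1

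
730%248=234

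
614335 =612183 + 2152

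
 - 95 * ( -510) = 48450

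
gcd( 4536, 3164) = 28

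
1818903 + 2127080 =3945983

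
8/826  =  4/413 = 0.01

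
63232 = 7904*8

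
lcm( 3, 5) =15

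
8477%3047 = 2383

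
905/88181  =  905/88181 = 0.01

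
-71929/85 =-71929/85 = -846.22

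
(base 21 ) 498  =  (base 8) 3651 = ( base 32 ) 1t9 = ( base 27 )2IH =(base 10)1961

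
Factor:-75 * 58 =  - 4350=- 2^1 * 3^1*5^2 * 29^1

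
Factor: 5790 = 2^1*3^1*5^1*193^1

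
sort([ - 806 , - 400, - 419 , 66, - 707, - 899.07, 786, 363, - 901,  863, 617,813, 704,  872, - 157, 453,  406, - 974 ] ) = [ - 974, - 901, - 899.07,-806, - 707, - 419, - 400, - 157, 66, 363,406,  453  ,  617, 704, 786,813,  863,872]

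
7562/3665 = 7562/3665 =2.06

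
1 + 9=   10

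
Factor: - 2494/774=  - 29/9=- 3^(-2)*29^1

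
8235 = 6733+1502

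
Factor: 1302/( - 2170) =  - 3^1 * 5^( - 1) = - 3/5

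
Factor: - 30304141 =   -  7^1 * 101^1 * 42863^1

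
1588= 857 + 731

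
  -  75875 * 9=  - 682875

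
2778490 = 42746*65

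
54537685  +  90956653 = 145494338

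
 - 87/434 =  - 87/434=- 0.20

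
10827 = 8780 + 2047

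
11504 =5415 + 6089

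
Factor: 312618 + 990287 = 1302905 = 5^1*260581^1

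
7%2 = 1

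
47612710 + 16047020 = 63659730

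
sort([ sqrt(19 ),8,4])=[ 4, sqrt(19), 8 ]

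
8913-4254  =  4659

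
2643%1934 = 709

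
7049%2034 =947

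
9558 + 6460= 16018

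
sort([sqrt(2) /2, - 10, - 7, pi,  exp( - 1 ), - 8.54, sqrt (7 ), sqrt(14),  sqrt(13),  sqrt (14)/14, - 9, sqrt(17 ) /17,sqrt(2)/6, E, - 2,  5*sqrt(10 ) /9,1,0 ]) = [ - 10, - 9, - 8.54, - 7,-2, 0,sqrt( 2 ) /6, sqrt( 17 )/17, sqrt(  14)/14 , exp(-1), sqrt( 2 )/2,1, 5*sqrt( 10) /9,sqrt(7), E,pi,sqrt(13), sqrt( 14 )]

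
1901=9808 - 7907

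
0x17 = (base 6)35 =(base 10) 23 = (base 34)n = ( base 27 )n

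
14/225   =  14/225=0.06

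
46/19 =46/19 = 2.42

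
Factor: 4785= 3^1*5^1*11^1*29^1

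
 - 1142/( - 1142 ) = 1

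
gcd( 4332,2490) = 6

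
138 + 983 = 1121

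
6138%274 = 110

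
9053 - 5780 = 3273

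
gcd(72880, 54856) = 8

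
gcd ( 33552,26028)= 36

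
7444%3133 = 1178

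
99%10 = 9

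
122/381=122/381 = 0.32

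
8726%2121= 242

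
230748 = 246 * 938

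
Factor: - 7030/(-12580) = 2^(-1 )*17^ ( - 1 )*19^1 = 19/34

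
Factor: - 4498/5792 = -2^ (-4 )*13^1*173^1*181^(- 1) = -  2249/2896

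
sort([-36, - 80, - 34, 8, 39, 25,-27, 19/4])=[ - 80, - 36, - 34, - 27, 19/4, 8, 25, 39] 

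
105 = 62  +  43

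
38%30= 8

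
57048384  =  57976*984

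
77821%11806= 6985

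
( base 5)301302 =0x2569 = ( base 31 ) 9TT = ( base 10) 9577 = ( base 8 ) 22551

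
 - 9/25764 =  - 1 + 8585/8588 = - 0.00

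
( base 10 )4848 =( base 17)gd3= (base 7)20064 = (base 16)12F0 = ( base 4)1023300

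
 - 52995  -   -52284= -711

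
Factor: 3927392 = 2^5*7^1*89^1*197^1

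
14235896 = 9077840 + 5158056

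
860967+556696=1417663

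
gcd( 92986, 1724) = 2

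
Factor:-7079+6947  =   - 132 = - 2^2*3^1*11^1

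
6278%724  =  486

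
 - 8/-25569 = 8/25569 = 0.00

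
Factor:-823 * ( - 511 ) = 420553 = 7^1 *73^1*823^1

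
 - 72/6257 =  - 72/6257 = - 0.01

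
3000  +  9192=12192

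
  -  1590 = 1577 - 3167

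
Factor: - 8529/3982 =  - 2^ ( - 1 ) * 3^1*11^( - 1)*181^ ( - 1 )*2843^1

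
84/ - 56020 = -1  +  13984/14005=-0.00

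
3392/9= 3392/9 = 376.89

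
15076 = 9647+5429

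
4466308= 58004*77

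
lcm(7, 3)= 21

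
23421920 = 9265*2528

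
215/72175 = 43/14435 = 0.00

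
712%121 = 107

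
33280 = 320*104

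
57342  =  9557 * 6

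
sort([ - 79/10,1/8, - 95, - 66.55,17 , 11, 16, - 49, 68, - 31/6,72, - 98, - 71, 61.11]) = [ - 98, - 95, - 71, - 66.55, - 49, - 79/10,-31/6,1/8, 11,16,  17,  61.11,68 , 72] 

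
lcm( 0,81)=0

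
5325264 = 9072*587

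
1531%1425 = 106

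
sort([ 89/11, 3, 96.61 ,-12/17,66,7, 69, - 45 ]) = [ - 45, - 12/17, 3,7,89/11, 66,69,96.61 ] 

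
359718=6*59953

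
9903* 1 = 9903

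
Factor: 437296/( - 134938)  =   - 2^3*19^( - 1 )*53^(  -  1)* 67^( - 1 )*151^1*  181^1 = - 218648/67469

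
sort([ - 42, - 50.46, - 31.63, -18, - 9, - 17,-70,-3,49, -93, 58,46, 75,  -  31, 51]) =[ - 93, -70, - 50.46, - 42,-31.63, - 31 ,- 18, - 17 , - 9,-3, 46, 49,51, 58, 75 ] 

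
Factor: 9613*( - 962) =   -  9247706= - 2^1*13^1*37^1 * 9613^1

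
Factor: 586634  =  2^1*137^1*2141^1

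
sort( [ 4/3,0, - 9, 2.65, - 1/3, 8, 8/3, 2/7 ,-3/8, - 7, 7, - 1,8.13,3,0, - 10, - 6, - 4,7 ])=[ - 10 ,- 9, - 7, - 6, - 4,  -  1, - 3/8, - 1/3, 0, 0, 2/7,4/3,  2.65, 8/3,3, 7, 7, 8, 8.13 ]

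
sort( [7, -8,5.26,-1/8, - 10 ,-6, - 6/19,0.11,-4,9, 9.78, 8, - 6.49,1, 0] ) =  [ - 10, - 8 , - 6.49, - 6, - 4, -6/19, - 1/8,0,0.11,1,5.26,7,8,  9, 9.78]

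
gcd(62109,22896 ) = 9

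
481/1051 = 481/1051 = 0.46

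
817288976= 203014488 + 614274488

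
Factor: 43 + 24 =67 = 67^1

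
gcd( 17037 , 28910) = 1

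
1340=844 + 496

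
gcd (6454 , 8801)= 1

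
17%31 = 17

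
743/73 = 10+13/73 = 10.18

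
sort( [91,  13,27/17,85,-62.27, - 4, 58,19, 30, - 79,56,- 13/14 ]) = [ - 79, - 62.27, - 4, - 13/14,27/17,13, 19,30 , 56 , 58,85,91]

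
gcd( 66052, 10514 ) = 14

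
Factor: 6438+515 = 17^1*409^1= 6953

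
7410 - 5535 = 1875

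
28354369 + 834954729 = 863309098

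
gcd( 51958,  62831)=83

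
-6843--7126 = 283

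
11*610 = 6710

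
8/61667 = 8/61667 = 0.00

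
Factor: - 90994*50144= - 4562803136 = -2^6*1567^1*45497^1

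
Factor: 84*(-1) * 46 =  - 3864 = -2^3 *3^1*7^1*23^1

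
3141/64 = 49+5/64=49.08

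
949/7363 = 949/7363 = 0.13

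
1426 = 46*31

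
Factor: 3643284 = 2^2 * 3^1 *73^1*4159^1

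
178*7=1246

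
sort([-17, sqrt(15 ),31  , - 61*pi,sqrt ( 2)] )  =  [ - 61*pi, - 17,sqrt (2 ),sqrt( 15 ),31 ] 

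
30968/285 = 108+188/285 = 108.66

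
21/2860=21/2860  =  0.01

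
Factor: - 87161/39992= -2^( - 3) * 43^1*2027^1*4999^( - 1 ) 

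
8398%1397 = 16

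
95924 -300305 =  - 204381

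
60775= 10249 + 50526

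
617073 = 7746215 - 7129142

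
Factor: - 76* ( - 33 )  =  2508 = 2^2*3^1 * 11^1*19^1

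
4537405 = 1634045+2903360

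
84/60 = 7/5  =  1.40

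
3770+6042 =9812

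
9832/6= 4916/3  =  1638.67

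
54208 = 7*7744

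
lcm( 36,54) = 108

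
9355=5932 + 3423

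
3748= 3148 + 600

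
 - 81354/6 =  - 13559= -13559.00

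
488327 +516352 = 1004679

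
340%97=49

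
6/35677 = 6/35677 = 0.00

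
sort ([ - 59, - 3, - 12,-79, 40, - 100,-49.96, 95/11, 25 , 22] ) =[-100, - 79, - 59, - 49.96,  -  12, - 3,95/11, 22, 25, 40 ] 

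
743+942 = 1685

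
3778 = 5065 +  - 1287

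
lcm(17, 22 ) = 374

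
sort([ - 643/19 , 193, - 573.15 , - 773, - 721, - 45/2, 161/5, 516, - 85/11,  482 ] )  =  [ - 773, - 721, - 573.15,-643/19 ,-45/2, - 85/11, 161/5,193,482, 516]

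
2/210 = 1/105 =0.01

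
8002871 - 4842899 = 3159972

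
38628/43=898 + 14/43 = 898.33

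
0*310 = 0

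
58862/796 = 29431/398  =  73.95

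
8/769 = 8/769 = 0.01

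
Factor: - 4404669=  - 3^1* 293^1 *5011^1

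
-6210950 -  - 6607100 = 396150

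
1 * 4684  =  4684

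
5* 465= 2325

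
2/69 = 2/69 = 0.03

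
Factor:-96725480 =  - 2^3*5^1*2418137^1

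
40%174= 40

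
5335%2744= 2591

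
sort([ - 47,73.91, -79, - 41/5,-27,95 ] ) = [-79, - 47,-27, - 41/5,73.91, 95] 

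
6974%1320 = 374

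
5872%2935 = 2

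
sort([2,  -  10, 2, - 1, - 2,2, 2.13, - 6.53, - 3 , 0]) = [ - 10, - 6.53, - 3, - 2 ,- 1, 0, 2,2, 2,2.13 ] 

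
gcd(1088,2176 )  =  1088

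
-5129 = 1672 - 6801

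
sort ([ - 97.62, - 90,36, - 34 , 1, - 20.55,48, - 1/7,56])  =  [ - 97.62, - 90, - 34,-20.55, - 1/7 , 1,36, 48,56 ]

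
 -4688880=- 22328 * 210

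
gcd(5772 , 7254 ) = 78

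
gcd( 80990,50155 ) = 35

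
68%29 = 10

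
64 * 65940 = 4220160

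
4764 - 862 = 3902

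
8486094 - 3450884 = 5035210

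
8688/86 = 101 + 1/43 = 101.02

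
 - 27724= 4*(- 6931) 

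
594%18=0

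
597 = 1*597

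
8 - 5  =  3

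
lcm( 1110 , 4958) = 74370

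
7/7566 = 7/7566 = 0.00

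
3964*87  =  344868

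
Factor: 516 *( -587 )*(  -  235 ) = 71179620 = 2^2 * 3^1*5^1*43^1*47^1*587^1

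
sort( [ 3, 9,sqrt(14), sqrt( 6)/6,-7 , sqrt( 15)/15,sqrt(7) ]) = [-7 , sqrt( 15)/15,sqrt( 6) /6 , sqrt(7), 3, sqrt (14),9 ]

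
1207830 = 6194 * 195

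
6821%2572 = 1677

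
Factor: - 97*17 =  - 17^1 * 97^1 = - 1649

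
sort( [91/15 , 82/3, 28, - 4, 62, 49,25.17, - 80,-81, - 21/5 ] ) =[ - 81,-80, - 21/5, - 4,91/15, 25.17, 82/3,28,49, 62 ]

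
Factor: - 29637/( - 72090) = 37/90 = 2^(-1 )*3^(  -  2)*5^( - 1 )*37^1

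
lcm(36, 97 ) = 3492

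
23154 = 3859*6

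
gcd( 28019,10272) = 1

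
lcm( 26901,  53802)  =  53802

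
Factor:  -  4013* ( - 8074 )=2^1*11^1* 367^1 * 4013^1 = 32400962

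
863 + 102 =965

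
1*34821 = 34821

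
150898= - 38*( - 3971 ) 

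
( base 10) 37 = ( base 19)1i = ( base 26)1B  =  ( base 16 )25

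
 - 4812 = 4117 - 8929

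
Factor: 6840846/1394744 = 3420423/697372= 2^( - 2 )*3^2 * 13^( - 1 ) *13411^( - 1)*380047^1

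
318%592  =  318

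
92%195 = 92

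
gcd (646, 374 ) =34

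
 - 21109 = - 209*101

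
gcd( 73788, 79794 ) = 858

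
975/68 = 975/68 = 14.34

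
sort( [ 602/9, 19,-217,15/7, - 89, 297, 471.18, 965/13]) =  [ - 217, - 89 , 15/7,  19, 602/9,965/13, 297,471.18 ] 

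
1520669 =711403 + 809266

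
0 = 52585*0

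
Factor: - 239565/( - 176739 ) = 5^1*15971^1*58913^( - 1 )=79855/58913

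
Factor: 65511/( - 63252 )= - 2^( - 2)*7^(  -  1 )*29^1 = - 29/28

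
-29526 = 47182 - 76708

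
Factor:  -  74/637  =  -2^1*7^(  -  2)*13^(  -  1 )*37^1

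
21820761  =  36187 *603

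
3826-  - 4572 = 8398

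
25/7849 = 25/7849 = 0.00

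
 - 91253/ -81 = 1126  +  47/81=1126.58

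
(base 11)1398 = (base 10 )1801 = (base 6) 12201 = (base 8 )3411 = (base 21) 41g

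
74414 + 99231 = 173645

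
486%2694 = 486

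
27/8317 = 27/8317=0.00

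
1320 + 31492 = 32812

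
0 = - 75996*0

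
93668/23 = 93668/23=4072.52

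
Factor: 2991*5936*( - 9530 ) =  - 2^5*3^1*5^1*7^1*53^1*953^1*997^1  =  - 169201109280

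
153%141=12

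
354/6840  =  59/1140=0.05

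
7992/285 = 28+4/95 =28.04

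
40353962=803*50254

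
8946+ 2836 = 11782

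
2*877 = 1754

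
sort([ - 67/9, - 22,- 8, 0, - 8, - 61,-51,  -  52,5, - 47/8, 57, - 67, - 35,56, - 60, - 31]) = [ - 67, - 61, - 60, - 52, - 51 , - 35, - 31, - 22, - 8, - 8,-67/9 , - 47/8,0,  5, 56,  57]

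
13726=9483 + 4243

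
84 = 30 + 54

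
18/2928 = 3/488 = 0.01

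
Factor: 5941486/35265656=2^ (  -  2)*601^1*797^( - 1 )*4943^1  *5531^(  -  1 ) = 2970743/17632828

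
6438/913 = 6438/913 = 7.05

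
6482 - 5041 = 1441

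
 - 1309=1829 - 3138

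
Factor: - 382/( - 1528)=1/4 = 2^ ( - 2 )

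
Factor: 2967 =3^1*23^1*43^1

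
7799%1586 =1455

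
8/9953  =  8/9953 = 0.00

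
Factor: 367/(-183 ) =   -  3^( - 1 )* 61^ ( - 1)*367^1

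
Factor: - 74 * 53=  - 2^1*  37^1*53^1 = -3922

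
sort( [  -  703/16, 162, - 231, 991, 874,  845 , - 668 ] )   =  [ - 668, - 231, - 703/16, 162,  845,874, 991] 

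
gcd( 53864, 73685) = 1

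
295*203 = 59885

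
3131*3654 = 11440674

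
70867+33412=104279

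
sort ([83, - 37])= [ - 37,  83]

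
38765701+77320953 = 116086654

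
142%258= 142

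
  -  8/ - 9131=8/9131 = 0.00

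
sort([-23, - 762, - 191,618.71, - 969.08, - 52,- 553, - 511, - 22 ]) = [ - 969.08, - 762, - 553,-511, - 191, - 52, - 23, - 22,618.71]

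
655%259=137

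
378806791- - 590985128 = 969791919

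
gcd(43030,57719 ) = 1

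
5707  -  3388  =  2319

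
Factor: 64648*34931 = 2^3*13^1*2687^1*8081^1 = 2258219288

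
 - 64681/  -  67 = 64681/67  =  965.39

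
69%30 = 9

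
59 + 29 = 88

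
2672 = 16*167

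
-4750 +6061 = 1311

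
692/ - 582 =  - 346/291 = - 1.19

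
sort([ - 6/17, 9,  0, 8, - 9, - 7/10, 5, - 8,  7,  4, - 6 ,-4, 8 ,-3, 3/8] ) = [ - 9, - 8, - 6, - 4, - 3 , - 7/10, - 6/17 , 0,3/8,4,5, 7 , 8,  8,9]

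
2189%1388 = 801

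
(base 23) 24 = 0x32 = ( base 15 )35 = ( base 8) 62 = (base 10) 50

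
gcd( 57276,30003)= 3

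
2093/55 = 38 + 3/55 = 38.05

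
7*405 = 2835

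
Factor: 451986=2^1*3^1*71^1*1061^1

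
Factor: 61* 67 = 4087 = 61^1*67^1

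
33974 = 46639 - 12665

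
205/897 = 205/897 = 0.23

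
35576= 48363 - 12787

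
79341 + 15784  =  95125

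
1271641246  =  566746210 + 704895036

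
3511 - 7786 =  - 4275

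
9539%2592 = 1763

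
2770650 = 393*7050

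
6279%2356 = 1567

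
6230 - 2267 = 3963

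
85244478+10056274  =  95300752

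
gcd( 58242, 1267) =1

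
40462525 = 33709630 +6752895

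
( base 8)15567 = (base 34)62R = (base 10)7031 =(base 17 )175A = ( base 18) 13cb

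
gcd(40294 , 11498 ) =2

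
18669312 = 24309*768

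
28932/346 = 14466/173 = 83.62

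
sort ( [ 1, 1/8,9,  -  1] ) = [ - 1,  1/8, 1, 9]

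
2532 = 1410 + 1122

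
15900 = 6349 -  -9551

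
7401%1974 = 1479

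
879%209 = 43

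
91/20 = 4 + 11/20 = 4.55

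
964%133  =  33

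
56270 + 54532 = 110802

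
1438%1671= 1438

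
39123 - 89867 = - 50744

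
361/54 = 361/54  =  6.69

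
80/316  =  20/79  =  0.25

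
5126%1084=790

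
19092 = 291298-272206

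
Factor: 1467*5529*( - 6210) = - 50369577030 =-2^1*3^6 *5^1*19^1*23^1*97^1*163^1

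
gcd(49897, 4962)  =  1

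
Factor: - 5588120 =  - 2^3*5^1*139703^1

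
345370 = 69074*5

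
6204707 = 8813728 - 2609021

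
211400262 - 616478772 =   -  405078510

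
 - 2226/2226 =-1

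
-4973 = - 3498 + - 1475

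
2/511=2/511 = 0.00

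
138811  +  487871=626682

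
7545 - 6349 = 1196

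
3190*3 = 9570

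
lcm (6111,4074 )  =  12222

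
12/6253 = 12/6253 = 0.00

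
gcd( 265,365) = 5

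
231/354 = 77/118 = 0.65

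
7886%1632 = 1358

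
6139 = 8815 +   -  2676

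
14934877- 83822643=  - 68887766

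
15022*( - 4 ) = - 60088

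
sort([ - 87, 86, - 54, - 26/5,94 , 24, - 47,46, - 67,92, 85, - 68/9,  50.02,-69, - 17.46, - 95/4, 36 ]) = [ - 87, - 69,  -  67, - 54,-47, - 95/4,  -  17.46 , - 68/9, - 26/5,24, 36, 46 , 50.02,85,  86, 92, 94 ]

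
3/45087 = 1/15029 = 0.00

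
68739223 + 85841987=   154581210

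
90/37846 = 45/18923= 0.00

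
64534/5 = 64534/5 = 12906.80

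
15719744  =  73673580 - 57953836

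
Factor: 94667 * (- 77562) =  - 2^1 *3^2 *31^1*137^1*139^1*691^1 = -  7342561854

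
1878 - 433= 1445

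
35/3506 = 35/3506=0.01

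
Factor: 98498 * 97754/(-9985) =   -  9628573492/9985 = -2^2*5^(-1)*17^1*37^1*1321^1 * 1997^(-1 )*2897^1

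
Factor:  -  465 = -3^1  *  5^1 *31^1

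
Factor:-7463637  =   -3^3 * 19^1* 14549^1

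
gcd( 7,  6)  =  1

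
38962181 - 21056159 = 17906022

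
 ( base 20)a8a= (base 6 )31150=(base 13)1B8A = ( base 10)4170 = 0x104a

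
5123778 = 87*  58894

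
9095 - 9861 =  - 766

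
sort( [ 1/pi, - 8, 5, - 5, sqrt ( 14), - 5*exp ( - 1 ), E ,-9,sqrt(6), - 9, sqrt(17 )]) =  [ - 9, - 9, - 8,-5, - 5*exp( - 1),  1/pi, sqrt( 6), E, sqrt(14), sqrt( 17), 5] 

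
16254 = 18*903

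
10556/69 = 152 + 68/69 = 152.99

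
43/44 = 43/44 = 0.98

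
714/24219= 238/8073 = 0.03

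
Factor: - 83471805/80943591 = -3^1*5^1*19^( - 1 )*373^1 * 4973^1*1420063^(  -  1 ) = -27823935/26981197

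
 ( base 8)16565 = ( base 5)220131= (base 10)7541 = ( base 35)65G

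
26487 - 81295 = - 54808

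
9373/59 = 9373/59 =158.86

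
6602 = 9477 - 2875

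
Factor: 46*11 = 2^1 * 11^1*23^1 = 506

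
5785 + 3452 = 9237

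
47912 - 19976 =27936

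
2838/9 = 315 + 1/3 = 315.33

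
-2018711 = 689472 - 2708183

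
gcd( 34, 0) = 34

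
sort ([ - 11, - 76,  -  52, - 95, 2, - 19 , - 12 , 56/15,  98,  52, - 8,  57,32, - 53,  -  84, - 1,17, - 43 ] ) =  [ - 95, - 84,-76,-53, - 52, - 43, - 19, - 12 , - 11, - 8,-1 , 2, 56/15 , 17,32, 52,57, 98] 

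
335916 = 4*83979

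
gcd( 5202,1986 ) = 6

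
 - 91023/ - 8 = 11377 + 7/8 = 11377.88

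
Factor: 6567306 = 2^1*3^1* 1094551^1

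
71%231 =71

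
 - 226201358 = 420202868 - 646404226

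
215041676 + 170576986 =385618662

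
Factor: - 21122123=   -  11^2*  227^1*769^1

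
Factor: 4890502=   2^1*29^1*84319^1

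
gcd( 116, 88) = 4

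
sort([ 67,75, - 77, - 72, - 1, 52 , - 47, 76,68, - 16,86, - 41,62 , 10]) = [ - 77 , - 72, - 47 , - 41,-16,-1, 10 , 52, 62, 67 , 68, 75, 76,86]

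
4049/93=4049/93 =43.54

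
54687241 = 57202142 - 2514901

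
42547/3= 42547/3=14182.33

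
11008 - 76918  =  -65910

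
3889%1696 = 497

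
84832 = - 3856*( - 22 ) 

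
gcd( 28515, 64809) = 3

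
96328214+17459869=113788083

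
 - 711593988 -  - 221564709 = - 490029279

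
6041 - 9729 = -3688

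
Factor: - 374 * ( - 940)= 2^3 * 5^1*11^1 * 17^1*47^1  =  351560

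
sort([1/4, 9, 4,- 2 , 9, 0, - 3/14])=[ - 2,-3/14,0,1/4, 4, 9,9]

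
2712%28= 24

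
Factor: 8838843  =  3^1 * 13^1 * 226637^1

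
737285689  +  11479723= 748765412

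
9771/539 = 9771/539 =18.13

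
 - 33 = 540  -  573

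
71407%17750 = 407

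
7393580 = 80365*92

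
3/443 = 3/443 = 0.01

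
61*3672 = 223992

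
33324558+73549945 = 106874503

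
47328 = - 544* ( - 87) 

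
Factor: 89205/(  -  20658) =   -  2^(-1)*  5^1*11^( -1 )*19^1   =  -95/22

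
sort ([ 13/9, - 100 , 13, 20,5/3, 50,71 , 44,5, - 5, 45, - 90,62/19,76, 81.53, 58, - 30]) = [-100, - 90, - 30,-5 , 13/9, 5/3,62/19,5,13, 20,  44,45,  50,58,71,76,  81.53 ]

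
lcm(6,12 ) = 12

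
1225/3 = 1225/3 = 408.33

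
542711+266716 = 809427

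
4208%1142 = 782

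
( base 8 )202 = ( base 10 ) 130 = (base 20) 6a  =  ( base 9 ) 154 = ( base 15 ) 8a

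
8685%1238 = 19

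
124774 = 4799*26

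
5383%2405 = 573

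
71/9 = 7 + 8/9 = 7.89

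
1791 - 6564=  - 4773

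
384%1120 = 384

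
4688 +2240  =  6928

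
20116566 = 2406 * 8361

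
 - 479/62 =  - 8 + 17/62 = - 7.73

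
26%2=0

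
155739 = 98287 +57452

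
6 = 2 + 4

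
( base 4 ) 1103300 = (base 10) 5360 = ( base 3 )21100112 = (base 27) 79e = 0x14f0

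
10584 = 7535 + 3049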